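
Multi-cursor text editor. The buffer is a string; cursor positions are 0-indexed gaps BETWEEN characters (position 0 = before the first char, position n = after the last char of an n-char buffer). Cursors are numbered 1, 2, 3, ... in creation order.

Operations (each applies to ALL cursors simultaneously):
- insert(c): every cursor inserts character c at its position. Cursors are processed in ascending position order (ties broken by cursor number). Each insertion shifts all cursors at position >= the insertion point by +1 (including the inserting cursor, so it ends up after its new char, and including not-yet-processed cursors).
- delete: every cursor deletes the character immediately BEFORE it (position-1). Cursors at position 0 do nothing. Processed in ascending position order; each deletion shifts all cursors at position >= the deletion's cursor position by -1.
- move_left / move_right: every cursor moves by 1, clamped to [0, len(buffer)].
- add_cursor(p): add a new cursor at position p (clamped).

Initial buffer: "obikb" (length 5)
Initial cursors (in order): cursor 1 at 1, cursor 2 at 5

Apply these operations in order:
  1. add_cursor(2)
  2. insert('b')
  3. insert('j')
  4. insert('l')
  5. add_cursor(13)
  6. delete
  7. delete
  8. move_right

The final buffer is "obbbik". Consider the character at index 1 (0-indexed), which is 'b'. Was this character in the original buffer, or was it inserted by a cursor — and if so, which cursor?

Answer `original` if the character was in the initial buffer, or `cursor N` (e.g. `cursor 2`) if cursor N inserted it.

Answer: cursor 1

Derivation:
After op 1 (add_cursor(2)): buffer="obikb" (len 5), cursors c1@1 c3@2 c2@5, authorship .....
After op 2 (insert('b')): buffer="obbbikbb" (len 8), cursors c1@2 c3@4 c2@8, authorship .1.3...2
After op 3 (insert('j')): buffer="objbbjikbbj" (len 11), cursors c1@3 c3@6 c2@11, authorship .11.33...22
After op 4 (insert('l')): buffer="objlbbjlikbbjl" (len 14), cursors c1@4 c3@8 c2@14, authorship .111.333...222
After op 5 (add_cursor(13)): buffer="objlbbjlikbbjl" (len 14), cursors c1@4 c3@8 c4@13 c2@14, authorship .111.333...222
After op 6 (delete): buffer="objbbjikbb" (len 10), cursors c1@3 c3@6 c2@10 c4@10, authorship .11.33...2
After op 7 (delete): buffer="obbbik" (len 6), cursors c1@2 c3@4 c2@6 c4@6, authorship .1.3..
After op 8 (move_right): buffer="obbbik" (len 6), cursors c1@3 c3@5 c2@6 c4@6, authorship .1.3..
Authorship (.=original, N=cursor N): . 1 . 3 . .
Index 1: author = 1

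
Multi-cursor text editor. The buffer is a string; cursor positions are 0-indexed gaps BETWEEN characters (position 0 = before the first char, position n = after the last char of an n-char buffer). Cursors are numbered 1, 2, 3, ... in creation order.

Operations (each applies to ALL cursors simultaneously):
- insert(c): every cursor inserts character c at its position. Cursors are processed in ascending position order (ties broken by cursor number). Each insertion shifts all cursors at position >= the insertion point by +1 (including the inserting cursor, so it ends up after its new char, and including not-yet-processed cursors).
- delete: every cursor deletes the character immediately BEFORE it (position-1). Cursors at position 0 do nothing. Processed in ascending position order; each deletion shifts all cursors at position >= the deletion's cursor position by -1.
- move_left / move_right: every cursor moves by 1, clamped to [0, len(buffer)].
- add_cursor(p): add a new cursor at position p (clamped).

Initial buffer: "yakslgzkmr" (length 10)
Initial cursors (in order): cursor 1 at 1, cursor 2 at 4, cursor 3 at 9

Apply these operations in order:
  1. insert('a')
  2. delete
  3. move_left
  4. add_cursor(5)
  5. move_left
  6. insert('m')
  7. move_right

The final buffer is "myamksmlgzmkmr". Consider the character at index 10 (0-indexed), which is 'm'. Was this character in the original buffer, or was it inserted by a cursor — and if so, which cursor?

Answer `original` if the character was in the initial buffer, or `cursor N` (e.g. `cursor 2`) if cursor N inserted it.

After op 1 (insert('a')): buffer="yaaksalgzkmar" (len 13), cursors c1@2 c2@6 c3@12, authorship .1...2.....3.
After op 2 (delete): buffer="yakslgzkmr" (len 10), cursors c1@1 c2@4 c3@9, authorship ..........
After op 3 (move_left): buffer="yakslgzkmr" (len 10), cursors c1@0 c2@3 c3@8, authorship ..........
After op 4 (add_cursor(5)): buffer="yakslgzkmr" (len 10), cursors c1@0 c2@3 c4@5 c3@8, authorship ..........
After op 5 (move_left): buffer="yakslgzkmr" (len 10), cursors c1@0 c2@2 c4@4 c3@7, authorship ..........
After op 6 (insert('m')): buffer="myamksmlgzmkmr" (len 14), cursors c1@1 c2@4 c4@7 c3@11, authorship 1..2..4...3...
After op 7 (move_right): buffer="myamksmlgzmkmr" (len 14), cursors c1@2 c2@5 c4@8 c3@12, authorship 1..2..4...3...
Authorship (.=original, N=cursor N): 1 . . 2 . . 4 . . . 3 . . .
Index 10: author = 3

Answer: cursor 3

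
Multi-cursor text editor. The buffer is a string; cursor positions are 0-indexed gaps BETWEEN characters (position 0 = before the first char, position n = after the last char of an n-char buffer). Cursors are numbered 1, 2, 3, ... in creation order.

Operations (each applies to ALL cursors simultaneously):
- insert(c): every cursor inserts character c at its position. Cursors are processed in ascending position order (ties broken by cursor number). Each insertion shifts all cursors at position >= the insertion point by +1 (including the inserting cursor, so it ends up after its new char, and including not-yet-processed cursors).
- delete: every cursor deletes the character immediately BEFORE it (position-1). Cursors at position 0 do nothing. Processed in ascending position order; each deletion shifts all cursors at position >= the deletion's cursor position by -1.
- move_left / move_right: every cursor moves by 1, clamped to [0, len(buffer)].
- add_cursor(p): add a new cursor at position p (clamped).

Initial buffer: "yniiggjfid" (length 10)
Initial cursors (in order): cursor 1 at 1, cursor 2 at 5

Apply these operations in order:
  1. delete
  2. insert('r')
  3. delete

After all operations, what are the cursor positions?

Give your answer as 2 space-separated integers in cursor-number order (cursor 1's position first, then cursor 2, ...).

Answer: 0 3

Derivation:
After op 1 (delete): buffer="niigjfid" (len 8), cursors c1@0 c2@3, authorship ........
After op 2 (insert('r')): buffer="rniirgjfid" (len 10), cursors c1@1 c2@5, authorship 1...2.....
After op 3 (delete): buffer="niigjfid" (len 8), cursors c1@0 c2@3, authorship ........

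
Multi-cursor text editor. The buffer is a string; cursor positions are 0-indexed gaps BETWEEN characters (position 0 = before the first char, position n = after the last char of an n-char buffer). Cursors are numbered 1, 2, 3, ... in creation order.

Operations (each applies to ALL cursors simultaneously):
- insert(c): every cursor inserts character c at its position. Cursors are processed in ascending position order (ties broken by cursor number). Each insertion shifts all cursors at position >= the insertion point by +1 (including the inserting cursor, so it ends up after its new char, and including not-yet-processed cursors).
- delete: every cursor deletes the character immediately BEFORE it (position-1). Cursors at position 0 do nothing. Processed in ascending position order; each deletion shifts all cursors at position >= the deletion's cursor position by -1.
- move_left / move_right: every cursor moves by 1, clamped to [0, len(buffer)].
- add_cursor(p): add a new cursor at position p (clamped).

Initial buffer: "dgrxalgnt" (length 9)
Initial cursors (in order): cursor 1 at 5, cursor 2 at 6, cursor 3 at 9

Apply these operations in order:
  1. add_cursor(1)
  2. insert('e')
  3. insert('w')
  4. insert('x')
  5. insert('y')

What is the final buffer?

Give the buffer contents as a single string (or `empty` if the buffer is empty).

After op 1 (add_cursor(1)): buffer="dgrxalgnt" (len 9), cursors c4@1 c1@5 c2@6 c3@9, authorship .........
After op 2 (insert('e')): buffer="degrxaelegnte" (len 13), cursors c4@2 c1@7 c2@9 c3@13, authorship .4....1.2...3
After op 3 (insert('w')): buffer="dewgrxaewlewgntew" (len 17), cursors c4@3 c1@9 c2@12 c3@17, authorship .44....11.22...33
After op 4 (insert('x')): buffer="dewxgrxaewxlewxgntewx" (len 21), cursors c4@4 c1@11 c2@15 c3@21, authorship .444....111.222...333
After op 5 (insert('y')): buffer="dewxygrxaewxylewxygntewxy" (len 25), cursors c4@5 c1@13 c2@18 c3@25, authorship .4444....1111.2222...3333

Answer: dewxygrxaewxylewxygntewxy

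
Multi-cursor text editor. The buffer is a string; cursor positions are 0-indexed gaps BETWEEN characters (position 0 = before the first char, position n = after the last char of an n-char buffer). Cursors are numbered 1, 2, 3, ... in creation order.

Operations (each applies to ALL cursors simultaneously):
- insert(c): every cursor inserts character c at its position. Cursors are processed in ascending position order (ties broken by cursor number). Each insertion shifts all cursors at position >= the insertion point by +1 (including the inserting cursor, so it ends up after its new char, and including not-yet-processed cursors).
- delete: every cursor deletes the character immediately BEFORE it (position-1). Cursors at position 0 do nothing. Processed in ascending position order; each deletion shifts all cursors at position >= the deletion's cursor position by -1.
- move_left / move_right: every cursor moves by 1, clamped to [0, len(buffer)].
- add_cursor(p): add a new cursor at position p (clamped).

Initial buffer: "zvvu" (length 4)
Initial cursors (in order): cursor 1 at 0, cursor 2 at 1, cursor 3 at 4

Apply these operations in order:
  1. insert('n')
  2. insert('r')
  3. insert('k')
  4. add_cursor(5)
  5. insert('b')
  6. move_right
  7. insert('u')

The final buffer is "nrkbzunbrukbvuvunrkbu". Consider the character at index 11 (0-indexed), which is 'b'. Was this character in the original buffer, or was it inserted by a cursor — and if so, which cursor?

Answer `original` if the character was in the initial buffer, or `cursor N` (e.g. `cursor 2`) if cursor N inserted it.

After op 1 (insert('n')): buffer="nznvvun" (len 7), cursors c1@1 c2@3 c3@7, authorship 1.2...3
After op 2 (insert('r')): buffer="nrznrvvunr" (len 10), cursors c1@2 c2@5 c3@10, authorship 11.22...33
After op 3 (insert('k')): buffer="nrkznrkvvunrk" (len 13), cursors c1@3 c2@7 c3@13, authorship 111.222...333
After op 4 (add_cursor(5)): buffer="nrkznrkvvunrk" (len 13), cursors c1@3 c4@5 c2@7 c3@13, authorship 111.222...333
After op 5 (insert('b')): buffer="nrkbznbrkbvvunrkb" (len 17), cursors c1@4 c4@7 c2@10 c3@17, authorship 1111.24222...3333
After op 6 (move_right): buffer="nrkbznbrkbvvunrkb" (len 17), cursors c1@5 c4@8 c2@11 c3@17, authorship 1111.24222...3333
After op 7 (insert('u')): buffer="nrkbzunbrukbvuvunrkbu" (len 21), cursors c1@6 c4@10 c2@14 c3@21, authorship 1111.1242422.2..33333
Authorship (.=original, N=cursor N): 1 1 1 1 . 1 2 4 2 4 2 2 . 2 . . 3 3 3 3 3
Index 11: author = 2

Answer: cursor 2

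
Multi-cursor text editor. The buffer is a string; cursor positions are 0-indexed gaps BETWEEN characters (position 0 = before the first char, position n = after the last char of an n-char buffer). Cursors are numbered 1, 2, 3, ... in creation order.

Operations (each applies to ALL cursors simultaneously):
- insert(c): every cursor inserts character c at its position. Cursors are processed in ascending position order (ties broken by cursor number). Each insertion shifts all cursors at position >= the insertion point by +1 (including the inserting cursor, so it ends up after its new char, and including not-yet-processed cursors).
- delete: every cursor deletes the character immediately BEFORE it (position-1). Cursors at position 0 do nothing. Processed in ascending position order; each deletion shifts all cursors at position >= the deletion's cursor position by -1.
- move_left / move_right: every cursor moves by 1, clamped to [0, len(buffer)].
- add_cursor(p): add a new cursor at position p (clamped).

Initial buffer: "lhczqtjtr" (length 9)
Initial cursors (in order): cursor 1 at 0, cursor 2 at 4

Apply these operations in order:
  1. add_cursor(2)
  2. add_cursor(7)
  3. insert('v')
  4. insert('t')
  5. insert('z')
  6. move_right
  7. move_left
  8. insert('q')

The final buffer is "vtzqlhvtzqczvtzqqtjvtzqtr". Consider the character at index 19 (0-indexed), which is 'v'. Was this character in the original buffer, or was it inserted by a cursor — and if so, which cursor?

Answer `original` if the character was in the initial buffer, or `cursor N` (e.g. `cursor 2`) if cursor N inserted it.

Answer: cursor 4

Derivation:
After op 1 (add_cursor(2)): buffer="lhczqtjtr" (len 9), cursors c1@0 c3@2 c2@4, authorship .........
After op 2 (add_cursor(7)): buffer="lhczqtjtr" (len 9), cursors c1@0 c3@2 c2@4 c4@7, authorship .........
After op 3 (insert('v')): buffer="vlhvczvqtjvtr" (len 13), cursors c1@1 c3@4 c2@7 c4@11, authorship 1..3..2...4..
After op 4 (insert('t')): buffer="vtlhvtczvtqtjvttr" (len 17), cursors c1@2 c3@6 c2@10 c4@15, authorship 11..33..22...44..
After op 5 (insert('z')): buffer="vtzlhvtzczvtzqtjvtztr" (len 21), cursors c1@3 c3@8 c2@13 c4@19, authorship 111..333..222...444..
After op 6 (move_right): buffer="vtzlhvtzczvtzqtjvtztr" (len 21), cursors c1@4 c3@9 c2@14 c4@20, authorship 111..333..222...444..
After op 7 (move_left): buffer="vtzlhvtzczvtzqtjvtztr" (len 21), cursors c1@3 c3@8 c2@13 c4@19, authorship 111..333..222...444..
After op 8 (insert('q')): buffer="vtzqlhvtzqczvtzqqtjvtzqtr" (len 25), cursors c1@4 c3@10 c2@16 c4@23, authorship 1111..3333..2222...4444..
Authorship (.=original, N=cursor N): 1 1 1 1 . . 3 3 3 3 . . 2 2 2 2 . . . 4 4 4 4 . .
Index 19: author = 4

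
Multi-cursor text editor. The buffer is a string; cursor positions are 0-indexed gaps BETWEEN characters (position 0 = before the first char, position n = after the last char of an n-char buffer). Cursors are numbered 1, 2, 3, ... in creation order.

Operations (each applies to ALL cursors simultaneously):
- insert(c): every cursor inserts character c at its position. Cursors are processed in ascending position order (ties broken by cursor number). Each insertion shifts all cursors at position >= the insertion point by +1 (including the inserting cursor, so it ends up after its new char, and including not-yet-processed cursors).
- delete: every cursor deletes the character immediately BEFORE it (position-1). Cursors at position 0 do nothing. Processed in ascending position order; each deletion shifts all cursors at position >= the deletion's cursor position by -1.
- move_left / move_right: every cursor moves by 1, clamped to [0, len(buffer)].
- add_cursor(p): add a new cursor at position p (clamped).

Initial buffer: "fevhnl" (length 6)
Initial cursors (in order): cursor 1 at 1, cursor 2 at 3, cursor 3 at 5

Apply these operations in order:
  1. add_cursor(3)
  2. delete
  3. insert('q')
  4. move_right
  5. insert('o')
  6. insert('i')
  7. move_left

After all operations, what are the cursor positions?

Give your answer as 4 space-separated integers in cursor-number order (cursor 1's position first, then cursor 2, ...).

Answer: 9 9 13 9

Derivation:
After op 1 (add_cursor(3)): buffer="fevhnl" (len 6), cursors c1@1 c2@3 c4@3 c3@5, authorship ......
After op 2 (delete): buffer="hl" (len 2), cursors c1@0 c2@0 c4@0 c3@1, authorship ..
After op 3 (insert('q')): buffer="qqqhql" (len 6), cursors c1@3 c2@3 c4@3 c3@5, authorship 124.3.
After op 4 (move_right): buffer="qqqhql" (len 6), cursors c1@4 c2@4 c4@4 c3@6, authorship 124.3.
After op 5 (insert('o')): buffer="qqqhoooqlo" (len 10), cursors c1@7 c2@7 c4@7 c3@10, authorship 124.1243.3
After op 6 (insert('i')): buffer="qqqhoooiiiqloi" (len 14), cursors c1@10 c2@10 c4@10 c3@14, authorship 124.1241243.33
After op 7 (move_left): buffer="qqqhoooiiiqloi" (len 14), cursors c1@9 c2@9 c4@9 c3@13, authorship 124.1241243.33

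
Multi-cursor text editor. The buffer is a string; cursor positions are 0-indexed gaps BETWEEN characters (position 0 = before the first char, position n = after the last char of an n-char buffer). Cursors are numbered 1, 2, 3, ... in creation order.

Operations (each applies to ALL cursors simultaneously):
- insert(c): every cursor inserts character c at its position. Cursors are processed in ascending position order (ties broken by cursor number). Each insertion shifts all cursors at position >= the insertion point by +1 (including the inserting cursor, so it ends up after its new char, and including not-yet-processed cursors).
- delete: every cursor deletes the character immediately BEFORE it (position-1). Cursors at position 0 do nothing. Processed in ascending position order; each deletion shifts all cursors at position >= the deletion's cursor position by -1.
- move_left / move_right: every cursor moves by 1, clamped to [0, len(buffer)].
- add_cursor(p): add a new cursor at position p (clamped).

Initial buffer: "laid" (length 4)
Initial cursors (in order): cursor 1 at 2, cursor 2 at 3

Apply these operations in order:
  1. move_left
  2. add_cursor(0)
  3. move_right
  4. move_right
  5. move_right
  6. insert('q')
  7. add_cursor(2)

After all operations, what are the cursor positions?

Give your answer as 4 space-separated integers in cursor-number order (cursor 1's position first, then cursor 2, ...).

Answer: 7 7 4 2

Derivation:
After op 1 (move_left): buffer="laid" (len 4), cursors c1@1 c2@2, authorship ....
After op 2 (add_cursor(0)): buffer="laid" (len 4), cursors c3@0 c1@1 c2@2, authorship ....
After op 3 (move_right): buffer="laid" (len 4), cursors c3@1 c1@2 c2@3, authorship ....
After op 4 (move_right): buffer="laid" (len 4), cursors c3@2 c1@3 c2@4, authorship ....
After op 5 (move_right): buffer="laid" (len 4), cursors c3@3 c1@4 c2@4, authorship ....
After op 6 (insert('q')): buffer="laiqdqq" (len 7), cursors c3@4 c1@7 c2@7, authorship ...3.12
After op 7 (add_cursor(2)): buffer="laiqdqq" (len 7), cursors c4@2 c3@4 c1@7 c2@7, authorship ...3.12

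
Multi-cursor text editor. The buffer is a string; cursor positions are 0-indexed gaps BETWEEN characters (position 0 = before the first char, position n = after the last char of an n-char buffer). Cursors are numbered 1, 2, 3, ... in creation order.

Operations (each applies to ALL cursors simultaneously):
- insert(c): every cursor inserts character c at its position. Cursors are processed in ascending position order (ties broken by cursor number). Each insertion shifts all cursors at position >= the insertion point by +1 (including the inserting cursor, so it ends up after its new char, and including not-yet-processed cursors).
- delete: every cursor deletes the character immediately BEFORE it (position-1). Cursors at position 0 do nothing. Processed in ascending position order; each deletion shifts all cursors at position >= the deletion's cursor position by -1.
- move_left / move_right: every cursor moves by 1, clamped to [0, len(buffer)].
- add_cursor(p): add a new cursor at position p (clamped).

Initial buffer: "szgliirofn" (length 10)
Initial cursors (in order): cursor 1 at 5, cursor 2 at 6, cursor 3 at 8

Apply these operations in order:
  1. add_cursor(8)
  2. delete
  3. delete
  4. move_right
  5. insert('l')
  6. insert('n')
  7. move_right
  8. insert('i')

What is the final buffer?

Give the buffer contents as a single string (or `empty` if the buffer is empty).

Answer: fllllnnnnniiii

Derivation:
After op 1 (add_cursor(8)): buffer="szgliirofn" (len 10), cursors c1@5 c2@6 c3@8 c4@8, authorship ..........
After op 2 (delete): buffer="szglfn" (len 6), cursors c1@4 c2@4 c3@4 c4@4, authorship ......
After op 3 (delete): buffer="fn" (len 2), cursors c1@0 c2@0 c3@0 c4@0, authorship ..
After op 4 (move_right): buffer="fn" (len 2), cursors c1@1 c2@1 c3@1 c4@1, authorship ..
After op 5 (insert('l')): buffer="flllln" (len 6), cursors c1@5 c2@5 c3@5 c4@5, authorship .1234.
After op 6 (insert('n')): buffer="fllllnnnnn" (len 10), cursors c1@9 c2@9 c3@9 c4@9, authorship .12341234.
After op 7 (move_right): buffer="fllllnnnnn" (len 10), cursors c1@10 c2@10 c3@10 c4@10, authorship .12341234.
After op 8 (insert('i')): buffer="fllllnnnnniiii" (len 14), cursors c1@14 c2@14 c3@14 c4@14, authorship .12341234.1234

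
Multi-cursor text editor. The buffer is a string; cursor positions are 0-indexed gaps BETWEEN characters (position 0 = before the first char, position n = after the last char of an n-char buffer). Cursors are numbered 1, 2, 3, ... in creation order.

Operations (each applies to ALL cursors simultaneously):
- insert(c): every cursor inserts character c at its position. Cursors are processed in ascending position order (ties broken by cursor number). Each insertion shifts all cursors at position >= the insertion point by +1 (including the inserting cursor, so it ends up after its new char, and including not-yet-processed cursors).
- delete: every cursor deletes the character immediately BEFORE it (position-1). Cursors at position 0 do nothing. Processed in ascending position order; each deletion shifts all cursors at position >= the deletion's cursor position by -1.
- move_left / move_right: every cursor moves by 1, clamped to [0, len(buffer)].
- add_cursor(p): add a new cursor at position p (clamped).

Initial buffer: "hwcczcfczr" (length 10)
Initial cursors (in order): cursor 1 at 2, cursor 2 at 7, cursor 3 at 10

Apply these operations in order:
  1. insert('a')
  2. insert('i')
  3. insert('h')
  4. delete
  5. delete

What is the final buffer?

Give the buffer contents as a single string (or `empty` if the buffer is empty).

After op 1 (insert('a')): buffer="hwacczcfaczra" (len 13), cursors c1@3 c2@9 c3@13, authorship ..1.....2...3
After op 2 (insert('i')): buffer="hwaicczcfaiczrai" (len 16), cursors c1@4 c2@11 c3@16, authorship ..11.....22...33
After op 3 (insert('h')): buffer="hwaihcczcfaihczraih" (len 19), cursors c1@5 c2@13 c3@19, authorship ..111.....222...333
After op 4 (delete): buffer="hwaicczcfaiczrai" (len 16), cursors c1@4 c2@11 c3@16, authorship ..11.....22...33
After op 5 (delete): buffer="hwacczcfaczra" (len 13), cursors c1@3 c2@9 c3@13, authorship ..1.....2...3

Answer: hwacczcfaczra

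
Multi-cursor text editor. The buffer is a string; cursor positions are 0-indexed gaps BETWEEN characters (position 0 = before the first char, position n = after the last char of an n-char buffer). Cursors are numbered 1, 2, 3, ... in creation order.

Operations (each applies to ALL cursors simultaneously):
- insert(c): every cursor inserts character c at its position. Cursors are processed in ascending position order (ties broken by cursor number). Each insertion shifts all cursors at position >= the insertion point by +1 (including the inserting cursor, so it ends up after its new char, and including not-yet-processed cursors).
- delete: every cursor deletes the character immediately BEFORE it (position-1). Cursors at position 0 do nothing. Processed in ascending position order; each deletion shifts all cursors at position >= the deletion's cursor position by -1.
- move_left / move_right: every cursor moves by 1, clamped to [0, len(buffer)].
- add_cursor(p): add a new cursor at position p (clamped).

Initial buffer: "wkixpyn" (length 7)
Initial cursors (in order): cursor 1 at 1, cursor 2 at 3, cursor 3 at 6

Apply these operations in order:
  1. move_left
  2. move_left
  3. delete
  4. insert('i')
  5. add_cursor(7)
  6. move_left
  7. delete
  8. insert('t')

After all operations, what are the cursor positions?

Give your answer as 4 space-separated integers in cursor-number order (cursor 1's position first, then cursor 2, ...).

Answer: 2 2 5 7

Derivation:
After op 1 (move_left): buffer="wkixpyn" (len 7), cursors c1@0 c2@2 c3@5, authorship .......
After op 2 (move_left): buffer="wkixpyn" (len 7), cursors c1@0 c2@1 c3@4, authorship .......
After op 3 (delete): buffer="kipyn" (len 5), cursors c1@0 c2@0 c3@2, authorship .....
After op 4 (insert('i')): buffer="iikiipyn" (len 8), cursors c1@2 c2@2 c3@5, authorship 12..3...
After op 5 (add_cursor(7)): buffer="iikiipyn" (len 8), cursors c1@2 c2@2 c3@5 c4@7, authorship 12..3...
After op 6 (move_left): buffer="iikiipyn" (len 8), cursors c1@1 c2@1 c3@4 c4@6, authorship 12..3...
After op 7 (delete): buffer="ikiyn" (len 5), cursors c1@0 c2@0 c3@2 c4@3, authorship 2.3..
After op 8 (insert('t')): buffer="ttiktityn" (len 9), cursors c1@2 c2@2 c3@5 c4@7, authorship 122.334..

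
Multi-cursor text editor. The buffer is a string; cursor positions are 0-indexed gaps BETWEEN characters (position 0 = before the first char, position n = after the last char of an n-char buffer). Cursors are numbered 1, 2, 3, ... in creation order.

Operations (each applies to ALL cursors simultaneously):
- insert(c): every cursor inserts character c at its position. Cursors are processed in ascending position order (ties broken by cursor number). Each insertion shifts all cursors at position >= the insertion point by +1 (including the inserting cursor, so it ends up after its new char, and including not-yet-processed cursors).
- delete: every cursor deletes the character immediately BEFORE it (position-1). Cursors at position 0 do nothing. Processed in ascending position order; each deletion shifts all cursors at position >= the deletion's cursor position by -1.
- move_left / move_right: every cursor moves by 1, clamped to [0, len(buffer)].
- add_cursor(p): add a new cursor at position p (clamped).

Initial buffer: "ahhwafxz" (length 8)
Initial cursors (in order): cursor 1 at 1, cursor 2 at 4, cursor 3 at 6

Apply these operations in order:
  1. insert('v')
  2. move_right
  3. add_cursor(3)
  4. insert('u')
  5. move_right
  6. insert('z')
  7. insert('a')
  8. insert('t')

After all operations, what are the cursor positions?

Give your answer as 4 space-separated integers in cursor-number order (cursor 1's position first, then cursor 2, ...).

Answer: 12 20 27 12

Derivation:
After op 1 (insert('v')): buffer="avhhwvafvxz" (len 11), cursors c1@2 c2@6 c3@9, authorship .1...2..3..
After op 2 (move_right): buffer="avhhwvafvxz" (len 11), cursors c1@3 c2@7 c3@10, authorship .1...2..3..
After op 3 (add_cursor(3)): buffer="avhhwvafvxz" (len 11), cursors c1@3 c4@3 c2@7 c3@10, authorship .1...2..3..
After op 4 (insert('u')): buffer="avhuuhwvaufvxuz" (len 15), cursors c1@5 c4@5 c2@10 c3@14, authorship .1.14..2.2.3.3.
After op 5 (move_right): buffer="avhuuhwvaufvxuz" (len 15), cursors c1@6 c4@6 c2@11 c3@15, authorship .1.14..2.2.3.3.
After op 6 (insert('z')): buffer="avhuuhzzwvaufzvxuzz" (len 19), cursors c1@8 c4@8 c2@14 c3@19, authorship .1.14.14.2.2.23.3.3
After op 7 (insert('a')): buffer="avhuuhzzaawvaufzavxuzza" (len 23), cursors c1@10 c4@10 c2@17 c3@23, authorship .1.14.1414.2.2.223.3.33
After op 8 (insert('t')): buffer="avhuuhzzaattwvaufzatvxuzzat" (len 27), cursors c1@12 c4@12 c2@20 c3@27, authorship .1.14.141414.2.2.2223.3.333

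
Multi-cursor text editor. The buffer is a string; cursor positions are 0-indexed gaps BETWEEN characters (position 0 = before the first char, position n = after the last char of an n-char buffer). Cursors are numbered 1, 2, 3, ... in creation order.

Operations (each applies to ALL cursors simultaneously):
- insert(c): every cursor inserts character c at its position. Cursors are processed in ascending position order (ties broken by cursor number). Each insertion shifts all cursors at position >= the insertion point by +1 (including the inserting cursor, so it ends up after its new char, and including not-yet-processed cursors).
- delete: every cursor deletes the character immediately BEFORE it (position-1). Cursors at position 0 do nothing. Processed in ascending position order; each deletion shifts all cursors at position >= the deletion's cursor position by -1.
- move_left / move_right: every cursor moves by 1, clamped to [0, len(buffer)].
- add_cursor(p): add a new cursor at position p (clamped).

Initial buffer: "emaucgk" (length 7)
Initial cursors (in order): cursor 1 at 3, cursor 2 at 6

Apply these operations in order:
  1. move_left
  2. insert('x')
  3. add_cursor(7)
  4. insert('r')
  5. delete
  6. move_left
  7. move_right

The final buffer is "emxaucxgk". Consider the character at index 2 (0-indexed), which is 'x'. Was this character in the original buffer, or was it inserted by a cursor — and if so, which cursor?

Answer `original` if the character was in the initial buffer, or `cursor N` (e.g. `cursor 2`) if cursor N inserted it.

After op 1 (move_left): buffer="emaucgk" (len 7), cursors c1@2 c2@5, authorship .......
After op 2 (insert('x')): buffer="emxaucxgk" (len 9), cursors c1@3 c2@7, authorship ..1...2..
After op 3 (add_cursor(7)): buffer="emxaucxgk" (len 9), cursors c1@3 c2@7 c3@7, authorship ..1...2..
After op 4 (insert('r')): buffer="emxraucxrrgk" (len 12), cursors c1@4 c2@10 c3@10, authorship ..11...223..
After op 5 (delete): buffer="emxaucxgk" (len 9), cursors c1@3 c2@7 c3@7, authorship ..1...2..
After op 6 (move_left): buffer="emxaucxgk" (len 9), cursors c1@2 c2@6 c3@6, authorship ..1...2..
After op 7 (move_right): buffer="emxaucxgk" (len 9), cursors c1@3 c2@7 c3@7, authorship ..1...2..
Authorship (.=original, N=cursor N): . . 1 . . . 2 . .
Index 2: author = 1

Answer: cursor 1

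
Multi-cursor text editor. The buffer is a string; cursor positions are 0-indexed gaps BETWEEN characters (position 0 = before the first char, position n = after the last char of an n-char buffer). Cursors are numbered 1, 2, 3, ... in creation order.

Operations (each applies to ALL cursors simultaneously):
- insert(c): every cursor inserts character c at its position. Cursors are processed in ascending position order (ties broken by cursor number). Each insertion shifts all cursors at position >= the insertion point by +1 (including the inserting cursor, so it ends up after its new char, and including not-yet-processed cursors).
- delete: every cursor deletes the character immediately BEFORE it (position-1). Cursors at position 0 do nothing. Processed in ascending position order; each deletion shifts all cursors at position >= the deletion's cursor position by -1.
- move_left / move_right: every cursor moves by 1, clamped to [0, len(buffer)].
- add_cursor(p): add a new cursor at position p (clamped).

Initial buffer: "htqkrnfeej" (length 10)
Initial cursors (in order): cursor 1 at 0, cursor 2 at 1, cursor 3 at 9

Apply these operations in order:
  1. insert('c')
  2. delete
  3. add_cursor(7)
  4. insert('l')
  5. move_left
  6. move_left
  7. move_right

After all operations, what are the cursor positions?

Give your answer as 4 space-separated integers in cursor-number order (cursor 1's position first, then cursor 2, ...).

Answer: 1 2 12 9

Derivation:
After op 1 (insert('c')): buffer="chctqkrnfeecj" (len 13), cursors c1@1 c2@3 c3@12, authorship 1.2........3.
After op 2 (delete): buffer="htqkrnfeej" (len 10), cursors c1@0 c2@1 c3@9, authorship ..........
After op 3 (add_cursor(7)): buffer="htqkrnfeej" (len 10), cursors c1@0 c2@1 c4@7 c3@9, authorship ..........
After op 4 (insert('l')): buffer="lhltqkrnfleelj" (len 14), cursors c1@1 c2@3 c4@10 c3@13, authorship 1.2......4..3.
After op 5 (move_left): buffer="lhltqkrnfleelj" (len 14), cursors c1@0 c2@2 c4@9 c3@12, authorship 1.2......4..3.
After op 6 (move_left): buffer="lhltqkrnfleelj" (len 14), cursors c1@0 c2@1 c4@8 c3@11, authorship 1.2......4..3.
After op 7 (move_right): buffer="lhltqkrnfleelj" (len 14), cursors c1@1 c2@2 c4@9 c3@12, authorship 1.2......4..3.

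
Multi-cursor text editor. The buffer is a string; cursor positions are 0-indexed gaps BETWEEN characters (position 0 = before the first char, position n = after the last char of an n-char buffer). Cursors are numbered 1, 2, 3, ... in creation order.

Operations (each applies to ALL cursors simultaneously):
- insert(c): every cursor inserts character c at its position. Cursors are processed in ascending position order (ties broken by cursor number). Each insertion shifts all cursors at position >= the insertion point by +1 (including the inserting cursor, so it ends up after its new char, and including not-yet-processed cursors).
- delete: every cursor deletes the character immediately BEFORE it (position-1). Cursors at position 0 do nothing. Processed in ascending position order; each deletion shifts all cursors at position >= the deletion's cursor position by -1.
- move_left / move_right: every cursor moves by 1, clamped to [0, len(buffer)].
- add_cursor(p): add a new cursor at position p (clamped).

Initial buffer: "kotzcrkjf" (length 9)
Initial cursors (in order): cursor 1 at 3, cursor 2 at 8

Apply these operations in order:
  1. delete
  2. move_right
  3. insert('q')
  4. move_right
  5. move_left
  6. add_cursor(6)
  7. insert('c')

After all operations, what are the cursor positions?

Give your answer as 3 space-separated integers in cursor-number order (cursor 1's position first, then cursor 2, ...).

Answer: 5 11 8

Derivation:
After op 1 (delete): buffer="kozcrkf" (len 7), cursors c1@2 c2@6, authorship .......
After op 2 (move_right): buffer="kozcrkf" (len 7), cursors c1@3 c2@7, authorship .......
After op 3 (insert('q')): buffer="kozqcrkfq" (len 9), cursors c1@4 c2@9, authorship ...1....2
After op 4 (move_right): buffer="kozqcrkfq" (len 9), cursors c1@5 c2@9, authorship ...1....2
After op 5 (move_left): buffer="kozqcrkfq" (len 9), cursors c1@4 c2@8, authorship ...1....2
After op 6 (add_cursor(6)): buffer="kozqcrkfq" (len 9), cursors c1@4 c3@6 c2@8, authorship ...1....2
After op 7 (insert('c')): buffer="kozqccrckfcq" (len 12), cursors c1@5 c3@8 c2@11, authorship ...11..3..22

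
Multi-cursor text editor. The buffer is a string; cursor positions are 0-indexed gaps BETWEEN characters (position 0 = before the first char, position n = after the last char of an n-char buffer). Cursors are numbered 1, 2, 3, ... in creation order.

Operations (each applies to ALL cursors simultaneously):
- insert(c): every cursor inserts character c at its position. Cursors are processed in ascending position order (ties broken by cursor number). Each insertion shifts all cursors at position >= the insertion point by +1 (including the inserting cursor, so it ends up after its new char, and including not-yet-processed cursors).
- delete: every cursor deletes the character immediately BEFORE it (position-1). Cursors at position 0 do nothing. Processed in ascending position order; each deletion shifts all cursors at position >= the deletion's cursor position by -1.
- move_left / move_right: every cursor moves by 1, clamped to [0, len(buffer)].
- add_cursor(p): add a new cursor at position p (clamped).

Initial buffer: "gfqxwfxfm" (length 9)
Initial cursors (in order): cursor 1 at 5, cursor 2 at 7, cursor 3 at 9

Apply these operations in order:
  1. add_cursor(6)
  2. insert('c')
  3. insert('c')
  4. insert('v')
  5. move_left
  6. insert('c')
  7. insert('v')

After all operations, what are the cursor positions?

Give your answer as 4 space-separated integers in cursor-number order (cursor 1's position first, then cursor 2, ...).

After op 1 (add_cursor(6)): buffer="gfqxwfxfm" (len 9), cursors c1@5 c4@6 c2@7 c3@9, authorship .........
After op 2 (insert('c')): buffer="gfqxwcfcxcfmc" (len 13), cursors c1@6 c4@8 c2@10 c3@13, authorship .....1.4.2..3
After op 3 (insert('c')): buffer="gfqxwccfccxccfmcc" (len 17), cursors c1@7 c4@10 c2@13 c3@17, authorship .....11.44.22..33
After op 4 (insert('v')): buffer="gfqxwccvfccvxccvfmccv" (len 21), cursors c1@8 c4@12 c2@16 c3@21, authorship .....111.444.222..333
After op 5 (move_left): buffer="gfqxwccvfccvxccvfmccv" (len 21), cursors c1@7 c4@11 c2@15 c3@20, authorship .....111.444.222..333
After op 6 (insert('c')): buffer="gfqxwcccvfcccvxcccvfmcccv" (len 25), cursors c1@8 c4@13 c2@18 c3@24, authorship .....1111.4444.2222..3333
After op 7 (insert('v')): buffer="gfqxwcccvvfcccvvxcccvvfmcccvv" (len 29), cursors c1@9 c4@15 c2@21 c3@28, authorship .....11111.44444.22222..33333

Answer: 9 21 28 15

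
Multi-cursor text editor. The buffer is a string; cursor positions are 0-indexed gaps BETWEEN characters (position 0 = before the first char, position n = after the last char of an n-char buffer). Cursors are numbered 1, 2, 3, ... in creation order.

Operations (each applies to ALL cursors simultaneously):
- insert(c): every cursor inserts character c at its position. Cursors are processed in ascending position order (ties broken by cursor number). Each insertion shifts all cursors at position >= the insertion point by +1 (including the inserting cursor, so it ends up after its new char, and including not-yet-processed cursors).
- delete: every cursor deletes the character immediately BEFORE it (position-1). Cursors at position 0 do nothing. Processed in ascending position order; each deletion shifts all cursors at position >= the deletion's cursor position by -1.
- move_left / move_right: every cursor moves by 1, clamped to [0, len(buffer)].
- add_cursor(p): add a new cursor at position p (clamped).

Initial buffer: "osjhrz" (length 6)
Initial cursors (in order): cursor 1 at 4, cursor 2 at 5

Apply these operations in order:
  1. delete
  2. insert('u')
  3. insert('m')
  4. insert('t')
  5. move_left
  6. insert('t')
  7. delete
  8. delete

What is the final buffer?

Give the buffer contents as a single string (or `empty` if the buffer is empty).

After op 1 (delete): buffer="osjz" (len 4), cursors c1@3 c2@3, authorship ....
After op 2 (insert('u')): buffer="osjuuz" (len 6), cursors c1@5 c2@5, authorship ...12.
After op 3 (insert('m')): buffer="osjuummz" (len 8), cursors c1@7 c2@7, authorship ...1212.
After op 4 (insert('t')): buffer="osjuummttz" (len 10), cursors c1@9 c2@9, authorship ...121212.
After op 5 (move_left): buffer="osjuummttz" (len 10), cursors c1@8 c2@8, authorship ...121212.
After op 6 (insert('t')): buffer="osjuummttttz" (len 12), cursors c1@10 c2@10, authorship ...12121122.
After op 7 (delete): buffer="osjuummttz" (len 10), cursors c1@8 c2@8, authorship ...121212.
After op 8 (delete): buffer="osjuumtz" (len 8), cursors c1@6 c2@6, authorship ...1212.

Answer: osjuumtz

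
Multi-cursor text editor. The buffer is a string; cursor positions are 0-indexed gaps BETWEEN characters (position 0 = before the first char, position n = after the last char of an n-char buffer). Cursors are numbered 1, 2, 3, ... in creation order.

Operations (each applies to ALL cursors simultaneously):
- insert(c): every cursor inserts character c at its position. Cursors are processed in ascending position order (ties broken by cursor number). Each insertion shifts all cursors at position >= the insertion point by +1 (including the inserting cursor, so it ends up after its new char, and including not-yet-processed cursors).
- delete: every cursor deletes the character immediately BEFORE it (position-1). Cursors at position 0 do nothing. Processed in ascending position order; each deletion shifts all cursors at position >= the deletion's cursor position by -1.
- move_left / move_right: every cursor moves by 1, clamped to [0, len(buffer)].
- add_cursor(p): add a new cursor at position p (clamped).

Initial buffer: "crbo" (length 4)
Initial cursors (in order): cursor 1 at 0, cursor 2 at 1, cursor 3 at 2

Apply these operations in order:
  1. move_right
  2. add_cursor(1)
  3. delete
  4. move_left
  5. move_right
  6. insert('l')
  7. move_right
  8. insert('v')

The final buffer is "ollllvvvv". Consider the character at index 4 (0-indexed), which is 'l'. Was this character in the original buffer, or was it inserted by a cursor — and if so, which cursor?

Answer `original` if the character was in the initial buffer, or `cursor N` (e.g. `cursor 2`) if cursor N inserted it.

Answer: cursor 4

Derivation:
After op 1 (move_right): buffer="crbo" (len 4), cursors c1@1 c2@2 c3@3, authorship ....
After op 2 (add_cursor(1)): buffer="crbo" (len 4), cursors c1@1 c4@1 c2@2 c3@3, authorship ....
After op 3 (delete): buffer="o" (len 1), cursors c1@0 c2@0 c3@0 c4@0, authorship .
After op 4 (move_left): buffer="o" (len 1), cursors c1@0 c2@0 c3@0 c4@0, authorship .
After op 5 (move_right): buffer="o" (len 1), cursors c1@1 c2@1 c3@1 c4@1, authorship .
After op 6 (insert('l')): buffer="ollll" (len 5), cursors c1@5 c2@5 c3@5 c4@5, authorship .1234
After op 7 (move_right): buffer="ollll" (len 5), cursors c1@5 c2@5 c3@5 c4@5, authorship .1234
After op 8 (insert('v')): buffer="ollllvvvv" (len 9), cursors c1@9 c2@9 c3@9 c4@9, authorship .12341234
Authorship (.=original, N=cursor N): . 1 2 3 4 1 2 3 4
Index 4: author = 4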